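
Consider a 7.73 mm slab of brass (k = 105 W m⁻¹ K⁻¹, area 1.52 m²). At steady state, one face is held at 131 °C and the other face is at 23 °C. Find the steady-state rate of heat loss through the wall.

Q = 2230 kW

Q = kA·ΔT/L = 105 × 1.52 × |131 °C − 23 °C| / 0.00773 = 2.23×10^6 W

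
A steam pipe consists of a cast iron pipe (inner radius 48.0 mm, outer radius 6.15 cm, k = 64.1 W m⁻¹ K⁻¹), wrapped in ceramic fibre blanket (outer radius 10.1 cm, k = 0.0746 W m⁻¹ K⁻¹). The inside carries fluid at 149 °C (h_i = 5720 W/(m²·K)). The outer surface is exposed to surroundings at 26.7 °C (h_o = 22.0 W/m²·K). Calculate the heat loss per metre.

Q' = 108 W/m

Treat each layer as a resistance in series:
  R'_conv,in = 1/(2πr h) = 1/(2π·0.0480·5720) = 5.797×10^-4 m·K/W
  R'_cast iron = ln(0.0615/0.0480)/(2πk) = 0.2478/(2π·64.1) = 6.154×10^-4 m·K/W
  R'_ceramic fibre blanket = ln(0.101/0.0615)/(2πk) = 0.4961/(2π·0.0746) = 1.058 m·K/W
  R'_conv,out = 1/(2πr h) = 1/(2π·0.101·22.0) = 0.07163 m·K/W
ΣR = 5.797×10^-4 + 6.154×10^-4 + 1.058 + 0.07163 = 1.131 m·K/W
Q' = ΔT/ΣR = (149 °C − 26.7 °C)/1.131 = 108 W/m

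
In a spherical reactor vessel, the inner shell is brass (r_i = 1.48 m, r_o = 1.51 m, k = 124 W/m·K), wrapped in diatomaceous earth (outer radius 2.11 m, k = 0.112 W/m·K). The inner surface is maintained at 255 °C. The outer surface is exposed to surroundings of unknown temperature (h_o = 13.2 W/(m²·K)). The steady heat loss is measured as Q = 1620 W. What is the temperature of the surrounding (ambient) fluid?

T_out = 36.0 °C

Sum the resistances:
  R_brass = (1/1.48 − 1/1.51)/(4πk) = 0.01342/(4π·124) = 8.615×10^-6 K/W
  R_diatomaceous earth = (1/1.51 − 1/2.11)/(4πk) = 0.1883/(4π·0.112) = 0.1338 K/W
  R_conv,out = 1/(4πr²h) = 1/(4π·2.11²·13.2) = 0.001354 K/W
ΣR = 0.1352 K/W
ΔT = Q·ΣR = 1620 × 0.1352 = 219.0 K
Heat flows outward, so T_out = T_in − ΔT = 255 − 219.0 = 36.0 °C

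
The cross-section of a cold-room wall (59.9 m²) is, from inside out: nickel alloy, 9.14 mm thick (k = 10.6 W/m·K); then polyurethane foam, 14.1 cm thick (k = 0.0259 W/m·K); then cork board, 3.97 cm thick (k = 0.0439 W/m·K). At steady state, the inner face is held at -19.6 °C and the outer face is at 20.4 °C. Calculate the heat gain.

Series thermal resistances, inner to outer:
  R_nickel alloy = L/(kA) = 0.00914/(10.6·59.9) = 1.440×10^-5 K/W
  R_polyurethane foam = L/(kA) = 0.141/(0.0259·59.9) = 0.09089 K/W
  R_cork board = L/(kA) = 0.0397/(0.0439·59.9) = 0.01510 K/W
ΣR = 1.440×10^-5 + 0.09089 + 0.01510 = 0.1060 K/W
Q = ΔT/ΣR = (-19.6 °C − 20.4 °C)/0.1060 = -377 W
(Negative Q ⇒ heat flows inward; heat gain = 377 W.)

Q = 377 W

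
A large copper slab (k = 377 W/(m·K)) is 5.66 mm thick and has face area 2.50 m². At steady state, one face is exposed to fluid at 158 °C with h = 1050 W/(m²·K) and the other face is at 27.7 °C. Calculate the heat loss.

Treat each layer as a resistance in series:
  R_conv,in = 1/(hA) = 1/(1050·2.50) = 3.810×10^-4 K/W
  R_copper = L/(kA) = 0.00566/(377·2.50) = 6.005×10^-6 K/W
ΣR = 3.810×10^-4 + 6.005×10^-6 = 3.870×10^-4 K/W
Q = ΔT/ΣR = (158 °C − 27.7 °C)/3.870×10^-4 = 3.37×10^5 W

Q = 3.37×10^5 W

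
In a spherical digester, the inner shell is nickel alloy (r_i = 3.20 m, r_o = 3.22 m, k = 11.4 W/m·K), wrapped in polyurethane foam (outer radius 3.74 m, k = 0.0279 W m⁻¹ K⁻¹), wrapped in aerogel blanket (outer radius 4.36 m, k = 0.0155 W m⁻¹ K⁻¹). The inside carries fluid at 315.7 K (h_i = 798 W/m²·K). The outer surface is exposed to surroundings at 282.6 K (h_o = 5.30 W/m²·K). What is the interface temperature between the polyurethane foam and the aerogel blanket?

Resistance network (inner→outer):
  R_conv,in = 1/(4πr²h) = 1/(4π·3.20²·798) = 9.738×10^-6 K/W
  R_nickel alloy = (1/3.20 − 1/3.22)/(4πk) = 0.001941/(4π·11.4) = 1.355×10^-5 K/W
  R_polyurethane foam = (1/3.22 − 1/3.74)/(4πk) = 0.04318/(4π·0.0279) = 0.1232 K/W
  R_aerogel blanket = (1/3.74 − 1/4.36)/(4πk) = 0.03802/(4π·0.0155) = 0.1952 K/W
  R_conv,out = 1/(4πr²h) = 1/(4π·4.36²·5.30) = 7.898×10^-4 K/W
ΣR = 9.738×10^-6 + 1.355×10^-5 + 0.1232 + 0.1952 + 7.898×10^-4 = 0.3192 K/W
Q = ΔT/ΣR = (315.7 K − 282.6 K)/0.3192 = 103.7 W
From the inner boundary to the polyurethane foam/aerogel blanket interface, ΣR_partial = 0.1232 K/W.
T_interface = T_in − Q·ΣR_partial = 315.7 K − (103.7)(0.1232) = 302.9 K

T = 302.9 K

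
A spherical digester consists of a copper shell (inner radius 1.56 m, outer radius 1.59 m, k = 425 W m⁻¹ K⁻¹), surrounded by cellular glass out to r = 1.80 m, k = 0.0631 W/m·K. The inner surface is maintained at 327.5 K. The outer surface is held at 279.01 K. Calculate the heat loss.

Q = 524 W

Resistance network (inner→outer):
  R_copper = (1/1.56 − 1/1.59)/(4πk) = 0.01209/(4π·425) = 2.265×10^-6 K/W
  R_cellular glass = (1/1.59 − 1/1.80)/(4πk) = 0.07338/(4π·0.0631) = 0.09254 K/W
ΣR = 2.265×10^-6 + 0.09254 = 0.09254 K/W
Q = ΔT/ΣR = (327.5 K − 279.01 K)/0.09254 = 524 W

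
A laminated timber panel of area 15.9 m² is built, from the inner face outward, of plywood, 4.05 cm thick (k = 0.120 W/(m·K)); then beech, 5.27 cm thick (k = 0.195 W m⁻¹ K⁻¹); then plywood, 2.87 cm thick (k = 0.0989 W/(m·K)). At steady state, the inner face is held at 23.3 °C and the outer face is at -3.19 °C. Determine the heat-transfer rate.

Q = 469 W

Resistance network (inner→outer):
  R_plywood = L/(kA) = 0.0405/(0.120·15.9) = 0.02123 K/W
  R_beech = L/(kA) = 0.0527/(0.195·15.9) = 0.01700 K/W
  R_plywood = L/(kA) = 0.0287/(0.0989·15.9) = 0.01825 K/W
ΣR = 0.02123 + 0.01700 + 0.01825 = 0.05648 K/W
Q = ΔT/ΣR = (23.3 °C − -3.19 °C)/0.05648 = 469 W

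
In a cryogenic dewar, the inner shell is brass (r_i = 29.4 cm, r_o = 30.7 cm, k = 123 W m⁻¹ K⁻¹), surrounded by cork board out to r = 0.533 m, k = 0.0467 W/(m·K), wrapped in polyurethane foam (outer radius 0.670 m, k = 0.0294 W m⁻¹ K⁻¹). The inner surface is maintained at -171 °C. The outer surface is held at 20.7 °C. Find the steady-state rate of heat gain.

Q = 56.5 W

Treat each layer as a resistance in series:
  R_brass = (1/0.294 − 1/0.307)/(4πk) = 0.1440/(4π·123) = 9.318×10^-5 K/W
  R_cork board = (1/0.307 − 1/0.533)/(4πk) = 1.381/(4π·0.0467) = 2.354 K/W
  R_polyurethane foam = (1/0.533 − 1/0.670)/(4πk) = 0.3836/(4π·0.0294) = 1.038 K/W
ΣR = 9.318×10^-5 + 2.354 + 1.038 = 3.392 K/W
Q = ΔT/ΣR = (-171 °C − 20.7 °C)/3.392 = -56.5 W
(Negative Q ⇒ heat flows inward; heat gain = 56.5 W.)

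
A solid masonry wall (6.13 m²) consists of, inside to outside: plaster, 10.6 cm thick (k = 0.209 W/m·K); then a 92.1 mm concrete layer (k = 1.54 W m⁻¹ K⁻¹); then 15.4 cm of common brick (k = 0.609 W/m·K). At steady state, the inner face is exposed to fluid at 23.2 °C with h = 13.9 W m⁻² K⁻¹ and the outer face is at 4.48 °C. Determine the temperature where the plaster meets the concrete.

Resistance network (inner→outer):
  R_conv,in = 1/(hA) = 1/(13.9·6.13) = 0.01174 K/W
  R_plaster = L/(kA) = 0.106/(0.209·6.13) = 0.08274 K/W
  R_concrete = L/(kA) = 0.0921/(1.54·6.13) = 0.009756 K/W
  R_common brick = L/(kA) = 0.154/(0.609·6.13) = 0.04125 K/W
ΣR = 0.01174 + 0.08274 + 0.009756 + 0.04125 = 0.1455 K/W
Q = ΔT/ΣR = (23.2 °C − 4.48 °C)/0.1455 = 128.7 W
From the inner boundary to the plaster/concrete interface, ΣR_partial = 0.09448 K/W.
T_interface = T_in − Q·ΣR_partial = 23.2 °C − (128.7)(0.09448) = 11.0 °C

T = 11.0 °C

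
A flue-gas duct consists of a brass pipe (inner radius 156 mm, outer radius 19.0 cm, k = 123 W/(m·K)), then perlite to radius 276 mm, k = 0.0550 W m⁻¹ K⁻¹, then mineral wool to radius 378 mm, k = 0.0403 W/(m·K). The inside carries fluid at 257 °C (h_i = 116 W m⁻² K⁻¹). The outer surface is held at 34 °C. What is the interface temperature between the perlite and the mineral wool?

T = 153 °C

Series thermal resistances, inner to outer:
  R'_conv,in = 1/(2πr h) = 1/(2π·0.156·116) = 0.008795 m·K/W
  R'_brass = ln(0.190/0.156)/(2πk) = 0.1972/(2π·123) = 2.551×10^-4 m·K/W
  R'_perlite = ln(0.276/0.190)/(2πk) = 0.3734/(2π·0.0550) = 1.080 m·K/W
  R'_mineral wool = ln(0.378/0.276)/(2πk) = 0.3145/(2π·0.0403) = 1.242 m·K/W
ΣR = 0.008795 + 2.551×10^-4 + 1.080 + 1.242 = 2.331 m·K/W
Q' = ΔT/ΣR = (257 °C − 34 °C)/2.331 = 95.67 W/m
From the inner boundary to the perlite/mineral wool interface, ΣR_partial = 1.089 m·K/W.
T_interface = T_in − Q'·ΣR_partial = 257 °C − (95.67)(1.089) = 153 °C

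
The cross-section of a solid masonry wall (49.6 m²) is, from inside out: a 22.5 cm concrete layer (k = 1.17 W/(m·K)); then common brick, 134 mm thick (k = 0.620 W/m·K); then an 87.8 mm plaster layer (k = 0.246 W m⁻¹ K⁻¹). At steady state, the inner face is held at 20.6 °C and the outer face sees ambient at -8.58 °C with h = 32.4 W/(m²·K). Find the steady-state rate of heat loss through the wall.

Q = 1820 W

Treat each layer as a resistance in series:
  R_concrete = L/(kA) = 0.225/(1.17·49.6) = 0.003877 K/W
  R_common brick = L/(kA) = 0.134/(0.620·49.6) = 0.004357 K/W
  R_plaster = L/(kA) = 0.0878/(0.246·49.6) = 0.007196 K/W
  R_conv,out = 1/(hA) = 1/(32.4·49.6) = 6.223×10^-4 K/W
ΣR = 0.003877 + 0.004357 + 0.007196 + 6.223×10^-4 = 0.01605 K/W
Q = ΔT/ΣR = (20.6 °C − -8.58 °C)/0.01605 = 1820 W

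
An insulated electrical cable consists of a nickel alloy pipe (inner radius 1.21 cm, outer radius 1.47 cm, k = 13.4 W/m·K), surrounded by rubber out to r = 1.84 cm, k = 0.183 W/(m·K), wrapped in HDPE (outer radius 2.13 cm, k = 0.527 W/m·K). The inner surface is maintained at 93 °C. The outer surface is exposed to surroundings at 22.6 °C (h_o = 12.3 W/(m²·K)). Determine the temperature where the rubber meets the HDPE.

Series thermal resistances, inner to outer:
  R'_nickel alloy = ln(0.0147/0.0121)/(2πk) = 0.1946/(2π·13.4) = 0.002312 m·K/W
  R'_rubber = ln(0.0184/0.0147)/(2πk) = 0.2245/(2π·0.183) = 0.1953 m·K/W
  R'_HDPE = ln(0.0213/0.0184)/(2πk) = 0.1464/(2π·0.527) = 0.04420 m·K/W
  R'_conv,out = 1/(2πr h) = 1/(2π·0.0213·12.3) = 0.6075 m·K/W
ΣR = 0.002312 + 0.1953 + 0.04420 + 0.6075 = 0.8493 m·K/W
Q' = ΔT/ΣR = (93 °C − 22.6 °C)/0.8493 = 82.89 W/m
From the inner boundary to the rubber/HDPE interface, ΣR_partial = 0.1976 m·K/W.
T_interface = T_in − Q'·ΣR_partial = 93 °C − (82.89)(0.1976) = 76.6 °C

T = 76.6 °C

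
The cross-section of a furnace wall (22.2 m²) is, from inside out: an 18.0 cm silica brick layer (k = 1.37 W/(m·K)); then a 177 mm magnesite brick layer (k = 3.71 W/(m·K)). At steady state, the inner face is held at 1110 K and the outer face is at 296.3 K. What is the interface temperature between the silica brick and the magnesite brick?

T = 513 K

Resistance network (inner→outer):
  R_silica brick = L/(kA) = 0.180/(1.37·22.2) = 0.005918 K/W
  R_magnesite brick = L/(kA) = 0.177/(3.71·22.2) = 0.002149 K/W
ΣR = 0.005918 + 0.002149 = 0.008067 K/W
Q = ΔT/ΣR = (1110 K − 296.3 K)/0.008067 = 1.009×10^5 W
From the inner boundary to the silica brick/magnesite brick interface, ΣR_partial = 0.005918 K/W.
T_interface = T_in − Q·ΣR_partial = 1110 K − (1.009×10^5)(0.005918) = 513 K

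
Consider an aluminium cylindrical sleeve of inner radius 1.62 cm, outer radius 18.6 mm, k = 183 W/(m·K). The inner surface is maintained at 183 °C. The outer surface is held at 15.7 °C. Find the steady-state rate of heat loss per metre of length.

Q' = 1390 kW/m

Q' = 2πk·ΔT/ln(r₂/r₁) = 2π × 183 × 167.3 / ln(0.0186/0.0162) = 1.39×10^6 W/m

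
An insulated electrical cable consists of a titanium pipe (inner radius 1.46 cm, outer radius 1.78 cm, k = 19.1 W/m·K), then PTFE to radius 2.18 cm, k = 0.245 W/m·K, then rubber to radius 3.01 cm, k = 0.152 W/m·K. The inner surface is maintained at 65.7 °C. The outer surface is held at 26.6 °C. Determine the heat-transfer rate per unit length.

Q' = 83.0 W/m

Resistance network (inner→outer):
  R'_titanium = ln(0.0178/0.0146)/(2πk) = 0.1982/(2π·19.1) = 0.001651 m·K/W
  R'_PTFE = ln(0.0218/0.0178)/(2πk) = 0.2027/(2π·0.245) = 0.1317 m·K/W
  R'_rubber = ln(0.0301/0.0218)/(2πk) = 0.3226/(2π·0.152) = 0.3378 m·K/W
ΣR = 0.001651 + 0.1317 + 0.3378 = 0.4712 m·K/W
Q' = ΔT/ΣR = (65.7 °C − 26.6 °C)/0.4712 = 83.0 W/m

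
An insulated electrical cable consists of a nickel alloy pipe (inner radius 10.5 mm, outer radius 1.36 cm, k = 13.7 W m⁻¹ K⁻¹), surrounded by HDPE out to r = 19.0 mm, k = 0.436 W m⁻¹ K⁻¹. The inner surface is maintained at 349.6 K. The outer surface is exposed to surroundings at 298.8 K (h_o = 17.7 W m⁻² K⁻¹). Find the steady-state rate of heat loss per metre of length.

Q' = 84.9 W/m

Resistance network (inner→outer):
  R'_nickel alloy = ln(0.0136/0.0105)/(2πk) = 0.2587/(2π·13.7) = 0.003005 m·K/W
  R'_HDPE = ln(0.0190/0.0136)/(2πk) = 0.3344/(2π·0.436) = 0.1221 m·K/W
  R'_conv,out = 1/(2πr h) = 1/(2π·0.0190·17.7) = 0.4733 m·K/W
ΣR = 0.003005 + 0.1221 + 0.4733 = 0.5984 m·K/W
Q' = ΔT/ΣR = (349.6 K − 298.8 K)/0.5984 = 84.9 W/m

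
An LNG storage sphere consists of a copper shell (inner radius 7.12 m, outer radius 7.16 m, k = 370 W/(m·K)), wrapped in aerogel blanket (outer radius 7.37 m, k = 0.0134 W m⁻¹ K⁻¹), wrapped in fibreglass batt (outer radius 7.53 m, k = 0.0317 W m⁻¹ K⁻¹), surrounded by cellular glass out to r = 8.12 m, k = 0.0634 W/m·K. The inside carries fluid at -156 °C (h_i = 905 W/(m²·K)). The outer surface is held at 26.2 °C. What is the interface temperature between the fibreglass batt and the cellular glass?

Resistance network (inner→outer):
  R_conv,in = 1/(4πr²h) = 1/(4π·7.12²·905) = 1.735×10^-6 K/W
  R_copper = (1/7.12 − 1/7.16)/(4πk) = 7.846×10^-4/(4π·370) = 1.688×10^-7 K/W
  R_aerogel blanket = (1/7.16 − 1/7.37)/(4πk) = 0.003980/(4π·0.0134) = 0.02363 K/W
  R_fibreglass batt = (1/7.37 − 1/7.53)/(4πk) = 0.002883/(4π·0.0317) = 0.007237 K/W
  R_cellular glass = (1/7.53 − 1/8.12)/(4πk) = 0.009649/(4π·0.0634) = 0.01211 K/W
ΣR = 1.735×10^-6 + 1.688×10^-7 + 0.02363 + 0.007237 + 0.01211 = 0.04298 K/W
Q = ΔT/ΣR = (-156 °C − 26.2 °C)/0.04298 = -4239 W
From the inner boundary to the fibreglass batt/cellular glass interface, ΣR_partial = 0.03087 K/W.
T_interface = T_in − Q·ΣR_partial = -156 °C − (-4239)(0.03087) = -25.1 °C

T = -25.1 °C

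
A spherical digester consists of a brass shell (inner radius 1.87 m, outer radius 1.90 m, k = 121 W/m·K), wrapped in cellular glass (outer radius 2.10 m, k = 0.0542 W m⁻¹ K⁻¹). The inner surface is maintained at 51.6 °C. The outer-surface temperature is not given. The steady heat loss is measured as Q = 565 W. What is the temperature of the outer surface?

T_out = 10.0 °C

Series resistances:
  R_brass = (1/1.87 − 1/1.90)/(4πk) = 0.008444/(4π·121) = 5.553×10^-6 K/W
  R_cellular glass = (1/1.90 − 1/2.10)/(4πk) = 0.05013/(4π·0.0542) = 0.07359 K/W
ΣR = 0.07360 K/W
ΔT = Q·ΣR = 565 × 0.07360 = 41.58 K
Heat flows outward, so T_out = T_in − ΔT = 51.6 − 41.58 = 10.0 °C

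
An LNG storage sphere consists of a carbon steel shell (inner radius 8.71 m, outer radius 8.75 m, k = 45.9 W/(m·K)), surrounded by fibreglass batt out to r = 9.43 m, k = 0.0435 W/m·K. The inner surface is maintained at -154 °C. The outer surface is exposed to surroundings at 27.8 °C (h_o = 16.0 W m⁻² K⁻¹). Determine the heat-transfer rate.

Q = 12.0 kW

Treat each layer as a resistance in series:
  R_carbon steel = (1/8.71 − 1/8.75)/(4πk) = 5.248×10^-4/(4π·45.9) = 9.099×10^-7 K/W
  R_fibreglass batt = (1/8.75 − 1/9.43)/(4πk) = 0.008241/(4π·0.0435) = 0.01508 K/W
  R_conv,out = 1/(4πr²h) = 1/(4π·9.43²·16.0) = 5.593×10^-5 K/W
ΣR = 9.099×10^-7 + 0.01508 + 5.593×10^-5 = 0.01514 K/W
Q = ΔT/ΣR = (-154 °C − 27.8 °C)/0.01514 = -12000 W
(Negative Q ⇒ heat flows inward; heat gain = 12000 W.)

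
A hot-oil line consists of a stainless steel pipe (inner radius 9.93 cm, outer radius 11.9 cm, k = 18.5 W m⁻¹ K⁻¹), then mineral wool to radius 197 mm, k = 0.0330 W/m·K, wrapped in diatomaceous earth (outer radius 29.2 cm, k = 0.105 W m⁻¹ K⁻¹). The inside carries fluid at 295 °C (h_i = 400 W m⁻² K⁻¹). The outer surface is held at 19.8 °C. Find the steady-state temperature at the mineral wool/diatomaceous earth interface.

T = 73.9 °C

Series thermal resistances, inner to outer:
  R'_conv,in = 1/(2πr h) = 1/(2π·0.0993·400) = 0.004007 m·K/W
  R'_stainless steel = ln(0.119/0.0993)/(2πk) = 0.1810/(2π·18.5) = 0.001557 m·K/W
  R'_mineral wool = ln(0.197/0.119)/(2πk) = 0.5041/(2π·0.0330) = 2.431 m·K/W
  R'_diatomaceous earth = ln(0.292/0.197)/(2πk) = 0.3936/(2π·0.105) = 0.5965 m·K/W
ΣR = 0.004007 + 0.001557 + 2.431 + 0.5965 = 3.033 m·K/W
Q' = ΔT/ΣR = (295 °C − 19.8 °C)/3.033 = 90.74 W/m
From the inner boundary to the mineral wool/diatomaceous earth interface, ΣR_partial = 2.437 m·K/W.
T_interface = T_in − Q'·ΣR_partial = 295 °C − (90.74)(2.437) = 73.9 °C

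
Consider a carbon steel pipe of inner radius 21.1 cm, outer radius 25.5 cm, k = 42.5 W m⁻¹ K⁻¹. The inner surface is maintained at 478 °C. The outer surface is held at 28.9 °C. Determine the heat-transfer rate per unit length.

Q' = 2πk·ΔT/ln(r₂/r₁) = 2π × 42.5 × 449.1 / ln(0.255/0.211) = 6.33×10^5 W/m

Q' = 633 kW/m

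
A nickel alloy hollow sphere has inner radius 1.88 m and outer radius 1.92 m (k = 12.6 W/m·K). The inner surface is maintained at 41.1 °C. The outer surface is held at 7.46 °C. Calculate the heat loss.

Q = 4πk·ΔT/(1/r₁ − 1/r₂) = 4π × 12.6 × 33.64 / (1/1.88 − 1/1.92) = 4.81×10^5 W

Q = 4.81×10^5 W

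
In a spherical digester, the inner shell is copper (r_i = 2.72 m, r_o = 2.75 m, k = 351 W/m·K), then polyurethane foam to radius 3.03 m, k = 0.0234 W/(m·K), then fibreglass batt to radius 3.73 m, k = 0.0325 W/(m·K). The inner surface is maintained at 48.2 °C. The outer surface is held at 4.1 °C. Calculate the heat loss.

Q = 166 W

Treat each layer as a resistance in series:
  R_copper = (1/2.72 − 1/2.75)/(4πk) = 0.004011/(4π·351) = 9.093×10^-7 K/W
  R_polyurethane foam = (1/2.75 − 1/3.03)/(4πk) = 0.03360/(4π·0.0234) = 0.1143 K/W
  R_fibreglass batt = (1/3.03 − 1/3.73)/(4πk) = 0.06194/(4π·0.0325) = 0.1517 K/W
ΣR = 9.093×10^-7 + 0.1143 + 0.1517 = 0.2660 K/W
Q = ΔT/ΣR = (48.2 °C − 4.1 °C)/0.2660 = 166 W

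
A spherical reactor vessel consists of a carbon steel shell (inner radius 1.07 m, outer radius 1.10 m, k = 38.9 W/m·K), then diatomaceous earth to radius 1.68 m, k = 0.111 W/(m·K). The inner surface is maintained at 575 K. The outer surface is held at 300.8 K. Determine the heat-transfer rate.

Q = 1220 W

Treat each layer as a resistance in series:
  R_carbon steel = (1/1.07 − 1/1.10)/(4πk) = 0.02549/(4π·38.9) = 5.214×10^-5 K/W
  R_diatomaceous earth = (1/1.10 − 1/1.68)/(4πk) = 0.3139/(4π·0.111) = 0.2250 K/W
ΣR = 5.214×10^-5 + 0.2250 = 0.2251 K/W
Q = ΔT/ΣR = (575 K − 300.8 K)/0.2251 = 1220 W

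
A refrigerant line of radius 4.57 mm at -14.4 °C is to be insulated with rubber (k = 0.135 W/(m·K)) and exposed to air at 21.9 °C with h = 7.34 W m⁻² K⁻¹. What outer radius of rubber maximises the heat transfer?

For a cylinder, r_cr = k_ins/h = 0.135/7.34 = 0.0184 m = 1.84 cm

r_cr = 1.84 cm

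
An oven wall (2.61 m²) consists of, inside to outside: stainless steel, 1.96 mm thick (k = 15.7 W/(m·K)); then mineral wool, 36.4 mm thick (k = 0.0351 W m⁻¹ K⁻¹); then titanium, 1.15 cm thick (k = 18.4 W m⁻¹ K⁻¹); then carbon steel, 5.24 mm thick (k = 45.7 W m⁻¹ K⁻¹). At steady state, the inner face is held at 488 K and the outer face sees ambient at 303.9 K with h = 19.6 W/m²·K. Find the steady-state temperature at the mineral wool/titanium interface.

Resistance network (inner→outer):
  R_stainless steel = L/(kA) = 0.00196/(15.7·2.61) = 4.783×10^-5 K/W
  R_mineral wool = L/(kA) = 0.0364/(0.0351·2.61) = 0.3973 K/W
  R_titanium = L/(kA) = 0.0115/(18.4·2.61) = 2.395×10^-4 K/W
  R_carbon steel = L/(kA) = 0.00524/(45.7·2.61) = 4.393×10^-5 K/W
  R_conv,out = 1/(hA) = 1/(19.6·2.61) = 0.01955 K/W
ΣR = 4.783×10^-5 + 0.3973 + 2.395×10^-4 + 4.393×10^-5 + 0.01955 = 0.4172 K/W
Q = ΔT/ΣR = (488 K − 303.9 K)/0.4172 = 441.3 W
From the inner boundary to the mineral wool/titanium interface, ΣR_partial = 0.3973 K/W.
T_interface = T_in − Q·ΣR_partial = 488 K − (441.3)(0.3973) = 312.7 K

T = 312.7 K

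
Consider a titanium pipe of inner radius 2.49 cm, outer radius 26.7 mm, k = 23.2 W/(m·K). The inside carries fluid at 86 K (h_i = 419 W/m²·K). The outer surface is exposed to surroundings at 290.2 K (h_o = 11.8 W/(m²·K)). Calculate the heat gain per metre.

Resistance network (inner→outer):
  R'_conv,in = 1/(2πr h) = 1/(2π·0.0249·419) = 0.01525 m·K/W
  R'_titanium = ln(0.0267/0.0249)/(2πk) = 0.06980/(2π·23.2) = 4.788×10^-4 m·K/W
  R'_conv,out = 1/(2πr h) = 1/(2π·0.0267·11.8) = 0.5052 m·K/W
ΣR = 0.01525 + 4.788×10^-4 + 0.5052 = 0.5209 m·K/W
Q' = ΔT/ΣR = (86 K − 290.2 K)/0.5209 = -392 W/m
(Negative Q' ⇒ heat flows inward; heat gain = 392 W/m.)

Q' = 392 W/m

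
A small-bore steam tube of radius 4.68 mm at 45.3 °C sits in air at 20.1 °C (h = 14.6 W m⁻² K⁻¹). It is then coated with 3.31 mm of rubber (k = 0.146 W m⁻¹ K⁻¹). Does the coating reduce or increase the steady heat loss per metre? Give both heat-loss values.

increases: 10.8 → 12.9 W/m

Critical radius for a cylinder: r_cr = k/h = 0.0100 m = 1.00 cm.
Outer radius after coating: r₂ = 0.00468 + 0.00331 = 0.00799 m.
Since r₁ < r_cr and r₂ ≤ r_cr, the coating moves toward the maximum at r_cr — heat loss rises.
Bare: R = 1/(2πr₁h) = 2.329 m·K/W; Q = 25.2/2.329 = 10.8 W/m.
Coated: R = R_cond + R_conv = 1.947 m·K/W; Q = 25.2/1.947 = 12.9 W/m.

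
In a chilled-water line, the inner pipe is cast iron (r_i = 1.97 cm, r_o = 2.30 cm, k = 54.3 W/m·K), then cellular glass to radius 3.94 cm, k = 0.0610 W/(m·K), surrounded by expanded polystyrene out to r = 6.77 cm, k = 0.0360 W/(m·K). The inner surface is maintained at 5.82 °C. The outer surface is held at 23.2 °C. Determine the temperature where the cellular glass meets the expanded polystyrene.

Resistance network (inner→outer):
  R'_cast iron = ln(0.0230/0.0197)/(2πk) = 0.1549/(2π·54.3) = 4.539×10^-4 m·K/W
  R'_cellular glass = ln(0.0394/0.0230)/(2πk) = 0.5383/(2π·0.0610) = 1.404 m·K/W
  R'_expanded polystyrene = ln(0.0677/0.0394)/(2πk) = 0.5413/(2π·0.0360) = 2.393 m·K/W
ΣR = 4.539×10^-4 + 1.404 + 2.393 = 3.797 m·K/W
Q' = ΔT/ΣR = (5.82 °C − 23.2 °C)/3.797 = -4.577 W/m
From the inner boundary to the cellular glass/expanded polystyrene interface, ΣR_partial = 1.404 m·K/W.
T_interface = T_in − Q'·ΣR_partial = 5.82 °C − (-4.577)(1.404) = 12.2 °C

T = 12.2 °C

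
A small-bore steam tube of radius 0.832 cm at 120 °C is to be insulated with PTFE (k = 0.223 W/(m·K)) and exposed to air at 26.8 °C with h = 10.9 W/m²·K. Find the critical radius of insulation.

r_cr = 2.05 cm

For a cylinder, r_cr = k_ins/h = 0.223/10.9 = 0.0205 m = 2.05 cm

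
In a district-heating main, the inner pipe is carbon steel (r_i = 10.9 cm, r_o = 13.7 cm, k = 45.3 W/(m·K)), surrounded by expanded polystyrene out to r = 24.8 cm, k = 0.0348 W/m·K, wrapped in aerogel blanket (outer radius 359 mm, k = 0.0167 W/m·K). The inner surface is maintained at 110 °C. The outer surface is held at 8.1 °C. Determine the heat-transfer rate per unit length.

Series thermal resistances, inner to outer:
  R'_carbon steel = ln(0.137/0.109)/(2πk) = 0.2286/(2π·45.3) = 8.033×10^-4 m·K/W
  R'_expanded polystyrene = ln(0.248/0.137)/(2πk) = 0.5934/(2π·0.0348) = 2.714 m·K/W
  R'_aerogel blanket = ln(0.359/0.248)/(2πk) = 0.3699/(2π·0.0167) = 3.525 m·K/W
ΣR = 8.033×10^-4 + 2.714 + 3.525 = 6.240 m·K/W
Q' = ΔT/ΣR = (110 °C − 8.1 °C)/6.240 = 16.3 W/m

Q' = 16.3 W/m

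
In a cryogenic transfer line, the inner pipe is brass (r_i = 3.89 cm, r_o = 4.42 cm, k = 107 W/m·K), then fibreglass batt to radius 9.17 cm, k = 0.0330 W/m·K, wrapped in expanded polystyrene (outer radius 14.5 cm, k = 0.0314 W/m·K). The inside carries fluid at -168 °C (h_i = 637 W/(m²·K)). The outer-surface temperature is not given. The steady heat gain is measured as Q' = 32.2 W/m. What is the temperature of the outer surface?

T_out = 20.3 °C

Series resistances:
  R'_conv,in = 1/(2πr h) = 1/(2π·0.0389·637) = 0.006423 m·K/W
  R'_brass = ln(0.0442/0.0389)/(2πk) = 0.1277/(2π·107) = 1.900×10^-4 m·K/W
  R'_fibreglass batt = ln(0.0917/0.0442)/(2πk) = 0.7298/(2π·0.0330) = 3.520 m·K/W
  R'_expanded polystyrene = ln(0.145/0.0917)/(2πk) = 0.4582/(2π·0.0314) = 2.323 m·K/W
ΣR = 5.849 m·K/W
ΔT = Q'·ΣR = 32.2 × 5.849 = 188.3 K
Heat flows inward, so T_out = T_in + ΔT = -168 + 188.3 = 20.3 °C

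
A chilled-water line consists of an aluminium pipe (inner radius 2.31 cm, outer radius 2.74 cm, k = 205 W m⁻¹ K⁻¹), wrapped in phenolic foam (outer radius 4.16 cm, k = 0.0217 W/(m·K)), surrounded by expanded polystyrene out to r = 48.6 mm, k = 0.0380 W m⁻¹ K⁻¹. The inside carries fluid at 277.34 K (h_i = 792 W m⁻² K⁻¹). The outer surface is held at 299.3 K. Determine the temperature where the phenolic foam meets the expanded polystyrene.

T = 295.5 K

Treat each layer as a resistance in series:
  R'_conv,in = 1/(2πr h) = 1/(2π·0.0231·792) = 0.008699 m·K/W
  R'_aluminium = ln(0.0274/0.0231)/(2πk) = 0.1707/(2π·205) = 1.325×10^-4 m·K/W
  R'_phenolic foam = ln(0.0416/0.0274)/(2πk) = 0.4176/(2π·0.0217) = 3.063 m·K/W
  R'_expanded polystyrene = ln(0.0486/0.0416)/(2πk) = 0.1555/(2π·0.0380) = 0.6514 m·K/W
ΣR = 0.008699 + 1.325×10^-4 + 3.063 + 0.6514 = 3.723 m·K/W
Q' = ΔT/ΣR = (277.34 K − 299.3 K)/3.723 = -5.898 W/m
From the inner boundary to the phenolic foam/expanded polystyrene interface, ΣR_partial = 3.072 m·K/W.
T_interface = T_in − Q'·ΣR_partial = 277.34 K − (-5.898)(3.072) = 295.5 K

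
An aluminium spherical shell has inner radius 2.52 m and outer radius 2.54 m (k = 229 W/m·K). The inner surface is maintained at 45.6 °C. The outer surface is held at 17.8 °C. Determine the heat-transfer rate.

Q = 25600 kW

Q = 4πk·ΔT/(1/r₁ − 1/r₂) = 4π × 229 × 27.8 / (1/2.52 − 1/2.54) = 2.56×10^7 W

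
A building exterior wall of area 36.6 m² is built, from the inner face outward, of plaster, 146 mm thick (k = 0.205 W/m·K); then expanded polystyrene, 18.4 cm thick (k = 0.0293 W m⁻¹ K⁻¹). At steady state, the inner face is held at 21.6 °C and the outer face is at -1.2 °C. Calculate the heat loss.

Resistance network (inner→outer):
  R_plaster = L/(kA) = 0.146/(0.205·36.6) = 0.01946 K/W
  R_expanded polystyrene = L/(kA) = 0.184/(0.0293·36.6) = 0.1716 K/W
ΣR = 0.01946 + 0.1716 = 0.1911 K/W
Q = ΔT/ΣR = (21.6 °C − -1.2 °C)/0.1911 = 119 W

Q = 119 W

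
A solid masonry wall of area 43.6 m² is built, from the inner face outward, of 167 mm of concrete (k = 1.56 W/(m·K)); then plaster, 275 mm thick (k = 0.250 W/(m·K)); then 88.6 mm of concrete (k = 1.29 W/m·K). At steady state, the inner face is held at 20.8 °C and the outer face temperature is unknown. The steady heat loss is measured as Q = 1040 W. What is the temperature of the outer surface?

Series resistances:
  R_concrete = L/(kA) = 0.167/(1.56·43.6) = 0.002455 K/W
  R_plaster = L/(kA) = 0.275/(0.250·43.6) = 0.02523 K/W
  R_concrete = L/(kA) = 0.0886/(1.29·43.6) = 0.001575 K/W
ΣR = 0.02926 K/W
ΔT = Q·ΣR = 1040 × 0.02926 = 30.43 K
Heat flows outward, so T_out = T_in − ΔT = 20.8 − 30.43 = -9.63 °C

T_out = -9.63 °C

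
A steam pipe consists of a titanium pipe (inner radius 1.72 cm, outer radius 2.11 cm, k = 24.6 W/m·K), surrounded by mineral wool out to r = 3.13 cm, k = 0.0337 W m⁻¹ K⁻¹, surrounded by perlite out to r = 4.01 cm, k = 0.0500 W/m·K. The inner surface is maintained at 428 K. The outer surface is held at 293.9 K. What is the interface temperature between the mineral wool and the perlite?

Treat each layer as a resistance in series:
  R'_titanium = ln(0.0211/0.0172)/(2πk) = 0.2044/(2π·24.6) = 0.001322 m·K/W
  R'_mineral wool = ln(0.0313/0.0211)/(2πk) = 0.3943/(2π·0.0337) = 1.862 m·K/W
  R'_perlite = ln(0.0401/0.0313)/(2πk) = 0.2478/(2π·0.0500) = 0.7886 m·K/W
ΣR = 0.001322 + 1.862 + 0.7886 = 2.652 m·K/W
Q' = ΔT/ΣR = (428 K − 293.9 K)/2.652 = 50.57 W/m
From the inner boundary to the mineral wool/perlite interface, ΣR_partial = 1.863 m·K/W.
T_interface = T_in − Q'·ΣR_partial = 428 K − (50.57)(1.863) = 333.8 K

T = 333.8 K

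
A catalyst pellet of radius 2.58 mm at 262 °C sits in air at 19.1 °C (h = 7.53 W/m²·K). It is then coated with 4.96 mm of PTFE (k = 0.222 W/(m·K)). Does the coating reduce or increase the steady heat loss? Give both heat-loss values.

increases: 0.153 → 0.876 W

Critical radius for a sphere: r_cr = 2k/h = 0.0590 m = 5.90 cm.
Outer radius after coating: r₂ = 0.00258 + 0.00496 = 0.00754 m.
Since r₁ < r_cr and r₂ ≤ r_cr, the coating moves toward the maximum at r_cr — heat loss rises.
Bare: R = 1/(4πr₁²h) = 1588 K/W; Q = 242.9/1588 = 0.153 W.
Coated: R = R_cond + R_conv = 277.3 K/W; Q = 242.9/277.3 = 0.876 W.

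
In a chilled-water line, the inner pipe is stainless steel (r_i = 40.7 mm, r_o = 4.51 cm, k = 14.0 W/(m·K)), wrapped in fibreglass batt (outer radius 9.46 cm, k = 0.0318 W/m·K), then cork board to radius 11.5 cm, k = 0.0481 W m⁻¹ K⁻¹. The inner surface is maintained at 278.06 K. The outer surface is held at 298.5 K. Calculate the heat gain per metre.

Q' = 4.69 W/m

Series thermal resistances, inner to outer:
  R'_stainless steel = ln(0.0451/0.0407)/(2πk) = 0.1027/(2π·14.0) = 0.001167 m·K/W
  R'_fibreglass batt = ln(0.0946/0.0451)/(2πk) = 0.7408/(2π·0.0318) = 3.707 m·K/W
  R'_cork board = ln(0.115/0.0946)/(2πk) = 0.1953/(2π·0.0481) = 0.6461 m·K/W
ΣR = 0.001167 + 3.707 + 0.6461 = 4.354 m·K/W
Q' = ΔT/ΣR = (278.06 K − 298.5 K)/4.354 = -4.69 W/m
(Negative Q' ⇒ heat flows inward; heat gain = 4.69 W/m.)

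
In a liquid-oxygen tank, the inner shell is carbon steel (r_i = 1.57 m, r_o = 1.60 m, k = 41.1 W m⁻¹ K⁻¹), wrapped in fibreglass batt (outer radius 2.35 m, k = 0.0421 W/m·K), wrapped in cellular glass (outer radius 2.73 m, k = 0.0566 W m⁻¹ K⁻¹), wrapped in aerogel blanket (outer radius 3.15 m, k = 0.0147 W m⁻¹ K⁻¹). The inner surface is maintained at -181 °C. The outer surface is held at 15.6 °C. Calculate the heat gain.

Q = 271 W

Treat each layer as a resistance in series:
  R_carbon steel = (1/1.57 − 1/1.60)/(4πk) = 0.01194/(4π·41.1) = 2.312×10^-5 K/W
  R_fibreglass batt = (1/1.60 − 1/2.35)/(4πk) = 0.1995/(4π·0.0421) = 0.3770 K/W
  R_cellular glass = (1/2.35 − 1/2.73)/(4πk) = 0.05923/(4π·0.0566) = 0.08328 K/W
  R_aerogel blanket = (1/2.73 − 1/3.15)/(4πk) = 0.04884/(4π·0.0147) = 0.2644 K/W
ΣR = 2.312×10^-5 + 0.3770 + 0.08328 + 0.2644 = 0.7247 K/W
Q = ΔT/ΣR = (-181 °C − 15.6 °C)/0.7247 = -271 W
(Negative Q ⇒ heat flows inward; heat gain = 271 W.)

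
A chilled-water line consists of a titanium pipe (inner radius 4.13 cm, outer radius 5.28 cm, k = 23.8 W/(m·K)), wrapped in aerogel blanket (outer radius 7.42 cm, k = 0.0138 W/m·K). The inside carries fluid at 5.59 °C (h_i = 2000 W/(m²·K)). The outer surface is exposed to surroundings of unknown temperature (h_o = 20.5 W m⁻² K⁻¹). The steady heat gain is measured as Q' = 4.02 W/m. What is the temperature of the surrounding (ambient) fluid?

Series resistances:
  R'_conv,in = 1/(2πr h) = 1/(2π·0.0413·2000) = 0.001927 m·K/W
  R'_titanium = ln(0.0528/0.0413)/(2πk) = 0.2456/(2π·23.8) = 0.001643 m·K/W
  R'_aerogel blanket = ln(0.0742/0.0528)/(2πk) = 0.3403/(2π·0.0138) = 3.924 m·K/W
  R'_conv,out = 1/(2πr h) = 1/(2π·0.0742·20.5) = 0.1046 m·K/W
ΣR = 4.032 m·K/W
ΔT = Q'·ΣR = 4.02 × 4.032 = 16.21 K
Heat flows inward, so T_out = T_in + ΔT = 5.59 + 16.21 = 21.8 °C

T_out = 21.8 °C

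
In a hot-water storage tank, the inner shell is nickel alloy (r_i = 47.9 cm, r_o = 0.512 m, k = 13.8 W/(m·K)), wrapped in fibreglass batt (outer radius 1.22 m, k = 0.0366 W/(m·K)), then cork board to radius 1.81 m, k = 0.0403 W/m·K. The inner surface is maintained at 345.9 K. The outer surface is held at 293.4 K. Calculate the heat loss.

Q = 17.5 W

Resistance network (inner→outer):
  R_nickel alloy = (1/0.479 − 1/0.512)/(4πk) = 0.1346/(4π·13.8) = 7.759×10^-4 K/W
  R_fibreglass batt = (1/0.512 − 1/1.22)/(4πk) = 1.133/(4π·0.0366) = 2.464 K/W
  R_cork board = (1/1.22 − 1/1.81)/(4πk) = 0.2672/(4π·0.0403) = 0.5276 K/W
ΣR = 7.759×10^-4 + 2.464 + 0.5276 = 2.992 K/W
Q = ΔT/ΣR = (345.9 K − 293.4 K)/2.992 = 17.5 W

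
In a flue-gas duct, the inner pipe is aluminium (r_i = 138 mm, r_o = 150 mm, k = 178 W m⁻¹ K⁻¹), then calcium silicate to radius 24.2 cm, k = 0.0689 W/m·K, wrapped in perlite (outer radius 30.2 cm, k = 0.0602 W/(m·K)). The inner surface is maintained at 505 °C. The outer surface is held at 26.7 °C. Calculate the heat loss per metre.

Series thermal resistances, inner to outer:
  R'_aluminium = ln(0.150/0.138)/(2πk) = 0.08338/(2π·178) = 7.455×10^-5 m·K/W
  R'_calcium silicate = ln(0.242/0.150)/(2πk) = 0.4783/(2π·0.0689) = 1.105 m·K/W
  R'_perlite = ln(0.302/0.242)/(2πk) = 0.2215/(2π·0.0602) = 0.5856 m·K/W
ΣR = 7.455×10^-5 + 1.105 + 0.5856 = 1.691 m·K/W
Q' = ΔT/ΣR = (505 °C − 26.7 °C)/1.691 = 283 W/m

Q' = 283 W/m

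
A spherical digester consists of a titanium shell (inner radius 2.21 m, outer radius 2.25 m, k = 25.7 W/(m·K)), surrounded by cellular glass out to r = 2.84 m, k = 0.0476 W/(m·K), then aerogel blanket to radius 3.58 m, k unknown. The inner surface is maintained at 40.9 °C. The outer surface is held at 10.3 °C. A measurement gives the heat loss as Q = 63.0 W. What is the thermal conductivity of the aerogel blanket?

ΣR = ΔT/Q = |40.9 − 10.3|/63.0 = 0.4857 K/W
Known resistances:
  R_titanium = (1/2.21 − 1/2.25)/(4πk) = 0.008044/(4π·25.7) = 2.491×10^-5 K/W
  R_cellular glass = (1/2.25 − 1/2.84)/(4πk) = 0.09233/(4π·0.0476) = 0.1544 K/W
R_aerogel blanket = ΣR − ΣR_known = 0.4857 − 0.1544 = 0.3313 K/W
(1/r₁−1/r₂)/(4πk) = 0.3313 ⇒ k = 0.07278/(4π·0.3313) = 0.0175 W/m·K

k = 0.0175 W/m·K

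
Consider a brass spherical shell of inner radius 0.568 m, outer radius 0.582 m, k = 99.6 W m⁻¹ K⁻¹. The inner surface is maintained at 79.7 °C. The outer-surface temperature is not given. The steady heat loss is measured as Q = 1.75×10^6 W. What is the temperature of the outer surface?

Sum the resistances:
  R_brass = (1/0.568 − 1/0.582)/(4πk) = 0.04235/(4π·99.6) = 3.384×10^-5 K/W
ΣR = 3.384×10^-5 K/W
ΔT = Q·ΣR = 1.75×10^6 × 3.384×10^-5 = 59.22 K
Heat flows outward, so T_out = T_in − ΔT = 79.7 − 59.22 = 20.5 °C

T_out = 20.5 °C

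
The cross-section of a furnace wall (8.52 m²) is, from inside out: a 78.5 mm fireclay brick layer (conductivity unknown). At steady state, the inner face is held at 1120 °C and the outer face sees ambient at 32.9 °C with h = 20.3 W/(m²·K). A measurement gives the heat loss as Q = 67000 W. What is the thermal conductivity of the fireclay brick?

k = 0.882 W/m·K

ΣR = ΔT/Q = |1120 − 32.9|/67000 = 0.01623 K/W
Known resistances:
  R_conv,out = 1/(hA) = 1/(20.3·8.52) = 0.005782 K/W
R_fireclay brick = ΣR − ΣR_known = 0.01623 − 0.005782 = 0.01045 K/W
L/(kA) = 0.01045 ⇒ k = 0.0785/(0.01045·8.52) = 0.882 W/m·K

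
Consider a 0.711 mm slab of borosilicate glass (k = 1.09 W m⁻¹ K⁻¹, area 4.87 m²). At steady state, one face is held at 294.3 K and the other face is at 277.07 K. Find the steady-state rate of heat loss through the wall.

Q = 1.29×10^5 W

Q = kA·ΔT/L = 1.09 × 4.87 × |294.3 K − 277.07 K| / 7.11×10^-4 = 1.29×10^5 W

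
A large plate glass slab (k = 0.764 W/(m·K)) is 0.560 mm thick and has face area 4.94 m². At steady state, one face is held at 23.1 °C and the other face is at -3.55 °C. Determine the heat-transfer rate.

Q = kA·ΔT/L = 0.764 × 4.94 × |23.1 °C − -3.55 °C| / 5.60×10^-4 = 1.80×10^5 W

Q = 1.80×10^5 W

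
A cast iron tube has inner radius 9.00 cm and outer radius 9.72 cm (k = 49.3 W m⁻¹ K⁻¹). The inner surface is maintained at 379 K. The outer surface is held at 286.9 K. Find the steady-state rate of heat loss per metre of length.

Q' = 2πk·ΔT/ln(r₂/r₁) = 2π × 49.3 × 92.1 / ln(0.0972/0.0900) = 3.71×10^5 W/m

Q' = 3.71×10^5 W/m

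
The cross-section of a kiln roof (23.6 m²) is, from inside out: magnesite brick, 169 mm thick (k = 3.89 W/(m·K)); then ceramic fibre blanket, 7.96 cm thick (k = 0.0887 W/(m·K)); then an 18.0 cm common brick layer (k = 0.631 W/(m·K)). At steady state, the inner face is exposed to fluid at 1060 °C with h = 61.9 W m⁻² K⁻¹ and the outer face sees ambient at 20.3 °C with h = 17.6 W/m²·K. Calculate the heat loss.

Treat each layer as a resistance in series:
  R_conv,in = 1/(hA) = 1/(61.9·23.6) = 6.845×10^-4 K/W
  R_magnesite brick = L/(kA) = 0.169/(3.89·23.6) = 0.001841 K/W
  R_ceramic fibre blanket = L/(kA) = 0.0796/(0.0887·23.6) = 0.03803 K/W
  R_common brick = L/(kA) = 0.180/(0.631·23.6) = 0.01209 K/W
  R_conv,out = 1/(hA) = 1/(17.6·23.6) = 0.002408 K/W
ΣR = 6.845×10^-4 + 0.001841 + 0.03803 + 0.01209 + 0.002408 = 0.05505 K/W
Q = ΔT/ΣR = (1060 °C − 20.3 °C)/0.05505 = 18900 W

Q = 18900 W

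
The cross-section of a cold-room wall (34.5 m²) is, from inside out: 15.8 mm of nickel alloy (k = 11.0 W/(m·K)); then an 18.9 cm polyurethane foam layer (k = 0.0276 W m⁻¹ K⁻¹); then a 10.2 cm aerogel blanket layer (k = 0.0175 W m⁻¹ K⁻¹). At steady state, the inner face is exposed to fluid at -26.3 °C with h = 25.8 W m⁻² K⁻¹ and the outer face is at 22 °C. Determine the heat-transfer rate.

Q = 131 W

Resistance network (inner→outer):
  R_conv,in = 1/(hA) = 1/(25.8·34.5) = 0.001123 K/W
  R_nickel alloy = L/(kA) = 0.0158/(11.0·34.5) = 4.163×10^-5 K/W
  R_polyurethane foam = L/(kA) = 0.189/(0.0276·34.5) = 0.1985 K/W
  R_aerogel blanket = L/(kA) = 0.102/(0.0175·34.5) = 0.1689 K/W
ΣR = 0.001123 + 4.163×10^-5 + 0.1985 + 0.1689 = 0.3686 K/W
Q = ΔT/ΣR = (-26.3 °C − 22 °C)/0.3686 = -131 W
(Negative Q ⇒ heat flows inward; heat gain = 131 W.)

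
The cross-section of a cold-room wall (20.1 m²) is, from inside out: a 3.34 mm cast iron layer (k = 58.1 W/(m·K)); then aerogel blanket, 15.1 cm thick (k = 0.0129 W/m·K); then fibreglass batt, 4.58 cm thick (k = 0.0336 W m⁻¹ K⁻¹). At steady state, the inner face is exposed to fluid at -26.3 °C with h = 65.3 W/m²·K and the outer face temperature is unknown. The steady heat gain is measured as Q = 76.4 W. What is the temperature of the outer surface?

Series resistances:
  R_conv,in = 1/(hA) = 1/(65.3·20.1) = 7.619×10^-4 K/W
  R_cast iron = L/(kA) = 0.00334/(58.1·20.1) = 2.860×10^-6 K/W
  R_aerogel blanket = L/(kA) = 0.151/(0.0129·20.1) = 0.5824 K/W
  R_fibreglass batt = L/(kA) = 0.0458/(0.0336·20.1) = 0.06782 K/W
ΣR = 0.6509 K/W
ΔT = Q·ΣR = 76.4 × 0.6509 = 49.73 K
Heat flows inward, so T_out = T_in + ΔT = -26.3 + 49.73 = 23.4 °C

T_out = 23.4 °C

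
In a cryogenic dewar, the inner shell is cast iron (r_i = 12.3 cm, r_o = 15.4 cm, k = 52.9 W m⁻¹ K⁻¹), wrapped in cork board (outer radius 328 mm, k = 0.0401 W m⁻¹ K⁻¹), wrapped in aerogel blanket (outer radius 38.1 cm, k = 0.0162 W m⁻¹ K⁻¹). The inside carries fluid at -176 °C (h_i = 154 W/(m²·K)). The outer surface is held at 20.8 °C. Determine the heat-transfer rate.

Q = 22.0 W

Series thermal resistances, inner to outer:
  R_conv,in = 1/(4πr²h) = 1/(4π·0.123²·154) = 0.03416 K/W
  R_cast iron = (1/0.123 − 1/0.154)/(4πk) = 1.637/(4π·52.9) = 0.002462 K/W
  R_cork board = (1/0.154 − 1/0.328)/(4πk) = 3.445/(4π·0.0401) = 6.836 K/W
  R_aerogel blanket = (1/0.328 − 1/0.381)/(4πk) = 0.4241/(4π·0.0162) = 2.083 K/W
ΣR = 0.03416 + 0.002462 + 6.836 + 2.083 = 8.956 K/W
Q = ΔT/ΣR = (-176 °C − 20.8 °C)/8.956 = -22.0 W
(Negative Q ⇒ heat flows inward; heat gain = 22.0 W.)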